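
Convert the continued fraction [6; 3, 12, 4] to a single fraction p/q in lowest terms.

Using pₖ = aₖpₖ₋₁ + pₖ₋₂ and qₖ = aₖqₖ₋₁ + qₖ₋₂:
  k=0: a=6, p=6, q=1
  k=1: a=3, p=19, q=3
  k=2: a=12, p=234, q=37
  k=3: a=4, p=955, q=151

955/151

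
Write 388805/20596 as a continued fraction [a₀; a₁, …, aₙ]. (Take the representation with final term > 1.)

[18; 1, 7, 5, 1, 2, 16, 9]

388805 = 18×20596 + 18077
20596 = 1×18077 + 2519
18077 = 7×2519 + 444
2519 = 5×444 + 299
444 = 1×299 + 145
299 = 2×145 + 9
145 = 16×9 + 1
9 = 9×1 + 0  (stop)
So 388805/20596 = [18; 1, 7, 5, 1, 2, 16, 9].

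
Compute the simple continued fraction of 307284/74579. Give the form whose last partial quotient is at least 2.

[4; 8, 3, 6, 8, 8, 7]

307284 = 4·74579 + 8968
74579 = 8·8968 + 2835
8968 = 3·2835 + 463
2835 = 6·463 + 57
463 = 8·57 + 7
57 = 8·7 + 1
7 = 7·1 + 0  (stop)
So 307284/74579 = [4; 8, 3, 6, 8, 8, 7].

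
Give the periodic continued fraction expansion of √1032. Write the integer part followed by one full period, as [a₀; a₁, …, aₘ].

[32; 8, 64]

a₀ = ⌊√1032⌋ = 32.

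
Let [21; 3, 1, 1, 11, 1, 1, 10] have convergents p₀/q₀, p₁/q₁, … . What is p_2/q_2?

85/4

Using pₖ = aₖpₖ₋₁ + pₖ₋₂, qₖ = aₖqₖ₋₁ + qₖ₋₂ (with p₋₁=1, p₋₂=0, q₋₁=0, q₋₂=1):
  k=0: a=21, p=21, q=1
  k=1: a=3, p=64, q=3
  k=2: a=1, p=85, q=4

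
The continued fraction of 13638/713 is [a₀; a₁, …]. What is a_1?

13638 = 19·713 + 91   →  a_0 = 19
713 = 7·91 + 76   →  a_1 = 7

7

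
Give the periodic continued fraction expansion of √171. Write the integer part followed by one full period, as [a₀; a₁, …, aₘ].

[13; 13, 26]

a₀ = ⌊√171⌋ = 13.
With m₀=0, d₀=1 and mₖ₊₁ = dₖaₖ − mₖ, dₖ₊₁ = (n − mₖ₊₁²)/dₖ, aₖ₊₁ = ⌊(a₀+mₖ₊₁)/dₖ₊₁⌋:
  k=1: m=13, d=2, a=13
  k=2: m=13, d=1, a=26
d=1 and a=2a₀=26 at k=2, so the next step gives (m, d) = (13, 2) again — its k=1 value — and the period has length 2.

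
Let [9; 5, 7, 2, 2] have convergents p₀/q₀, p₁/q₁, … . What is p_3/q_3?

Using pₖ = aₖpₖ₋₁ + pₖ₋₂, qₖ = aₖqₖ₋₁ + qₖ₋₂ (with p₋₁=1, p₋₂=0, q₋₁=0, q₋₂=1):
  k=0: a=9, p=9, q=1
  k=1: a=5, p=46, q=5
  k=2: a=7, p=331, q=36
  k=3: a=2, p=708, q=77

708/77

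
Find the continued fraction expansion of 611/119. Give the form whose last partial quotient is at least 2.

[5; 7, 2, 3, 2]

611 = 5·119 + 16
119 = 7·16 + 7
16 = 2·7 + 2
7 = 3·2 + 1
2 = 2·1 + 0  (stop)
So 611/119 = [5; 7, 2, 3, 2].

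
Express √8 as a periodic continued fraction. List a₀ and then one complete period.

a₀ = ⌊√8⌋ = 2.
With m₀=0, d₀=1 and mₖ₊₁ = dₖaₖ − mₖ, dₖ₊₁ = (n − mₖ₊₁²)/dₖ, aₖ₊₁ = ⌊(a₀+mₖ₊₁)/dₖ₊₁⌋:
  k=1: m=2, d=4, a=1
  k=2: m=2, d=1, a=4
d=1 and a=2a₀=4 at k=2, so the next step gives (m, d) = (2, 4) again — its k=1 value — and the period has length 2.

[2; 1, 4]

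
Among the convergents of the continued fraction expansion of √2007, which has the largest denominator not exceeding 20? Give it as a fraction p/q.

224/5

√2007 = [44; 1, 3, 1, 88, …] (period length 4).
Convergents:
  p_0/q_0 = 44/1
  p_1/q_1 = 45/1
  p_2/q_2 = 179/4
  p_3/q_3 = 224/5
  p_4/q_4 = 19891/444
q_3 = 5 ≤ 20 < 444 = q_4, so the answer is 224/5.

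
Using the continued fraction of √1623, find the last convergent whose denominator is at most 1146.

15188/377

√1623 = [40; 3, 2, 26, 2, 3, 80, …] (period length 6).
Convergents:
  p_0/q_0 = 40/1
  p_1/q_1 = 121/3
  p_2/q_2 = 282/7
  p_3/q_3 = 7453/185
  p_4/q_4 = 15188/377
  p_5/q_5 = 53017/1316
q_4 = 377 ≤ 1146 < 1316 = q_5, so the answer is 15188/377.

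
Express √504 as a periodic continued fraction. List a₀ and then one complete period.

[22; 2, 4, 2, 44]

a₀ = ⌊√504⌋ = 22.
With m₀=0, d₀=1 and mₖ₊₁ = dₖaₖ − mₖ, dₖ₊₁ = (n − mₖ₊₁²)/dₖ, aₖ₊₁ = ⌊(a₀+mₖ₊₁)/dₖ₊₁⌋:
  k=1: m=22, d=20, a=2
  k=2: m=18, d=9, a=4
  k=3: m=18, d=20, a=2
  k=4: m=22, d=1, a=44
d=1 and a=2a₀=44 at k=4, so the next step gives (m, d) = (22, 20) again — its k=1 value — and the period has length 4.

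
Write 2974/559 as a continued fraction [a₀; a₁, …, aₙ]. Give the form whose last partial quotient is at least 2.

[5; 3, 8, 7, 3]

2974 = 5·559 + 179
559 = 3·179 + 22
179 = 8·22 + 3
22 = 7·3 + 1
3 = 3·1 + 0  (stop)
So 2974/559 = [5; 3, 8, 7, 3].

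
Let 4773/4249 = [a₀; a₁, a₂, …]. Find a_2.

4773 = 1·4249 + 524   →  a_0 = 1
4249 = 8·524 + 57   →  a_1 = 8
524 = 9·57 + 11   →  a_2 = 9

9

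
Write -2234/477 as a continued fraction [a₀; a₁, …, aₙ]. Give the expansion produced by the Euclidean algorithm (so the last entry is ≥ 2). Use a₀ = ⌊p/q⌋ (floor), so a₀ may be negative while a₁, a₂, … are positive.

[-5; 3, 6, 3, 2, 3]

-2234 = -5*477 + 151
477 = 3*151 + 24
151 = 6*24 + 7
24 = 3*7 + 3
7 = 2*3 + 1
3 = 3*1 + 0  (stop)
So -2234/477 = [-5; 3, 6, 3, 2, 3].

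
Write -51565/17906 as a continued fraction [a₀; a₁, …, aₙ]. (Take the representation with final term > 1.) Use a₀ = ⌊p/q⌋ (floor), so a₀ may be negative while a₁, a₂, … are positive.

-51565 = -3*17906 + 2153
17906 = 8*2153 + 682
2153 = 3*682 + 107
682 = 6*107 + 40
107 = 2*40 + 27
40 = 1*27 + 13
27 = 2*13 + 1
13 = 13*1 + 0  (stop)
So -51565/17906 = [-3; 8, 3, 6, 2, 1, 2, 13].

[-3; 8, 3, 6, 2, 1, 2, 13]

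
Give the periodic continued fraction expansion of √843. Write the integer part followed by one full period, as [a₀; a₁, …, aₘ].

[29; 29, 58]

a₀ = ⌊√843⌋ = 29.
With m₀=0, d₀=1 and mₖ₊₁ = dₖaₖ − mₖ, dₖ₊₁ = (n − mₖ₊₁²)/dₖ, aₖ₊₁ = ⌊(a₀+mₖ₊₁)/dₖ₊₁⌋:
  k=1: m=29, d=2, a=29
  k=2: m=29, d=1, a=58
d=1 and a=2a₀=58 at k=2, so the next step gives (m, d) = (29, 2) again — its k=1 value — and the period has length 2.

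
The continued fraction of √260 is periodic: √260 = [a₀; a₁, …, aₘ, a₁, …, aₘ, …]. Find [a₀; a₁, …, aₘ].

[16; 8, 32]

a₀ = ⌊√260⌋ = 16.
With m₀=0, d₀=1 and mₖ₊₁ = dₖaₖ − mₖ, dₖ₊₁ = (n − mₖ₊₁²)/dₖ, aₖ₊₁ = ⌊(a₀+mₖ₊₁)/dₖ₊₁⌋:
  k=1: m=16, d=4, a=8
  k=2: m=16, d=1, a=32
d=1 and a=2a₀=32 at k=2, so the next step gives (m, d) = (16, 4) again — its k=1 value — and the period has length 2.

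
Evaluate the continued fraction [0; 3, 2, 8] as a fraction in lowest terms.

Fold from the inside: start with 8/1.
  2 + 1/8 = 17/8
  3 + 8/17 = 59/17
  0 + 17/59 = 17/59

17/59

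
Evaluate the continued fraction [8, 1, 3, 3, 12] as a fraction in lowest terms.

1403/160

Fold from the inside: start with 12/1.
  3 + 1/12 = 37/12
  3 + 12/37 = 123/37
  1 + 37/123 = 160/123
  8 + 123/160 = 1403/160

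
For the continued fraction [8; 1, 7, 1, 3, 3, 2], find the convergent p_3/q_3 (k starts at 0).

80/9

Using pₖ = aₖpₖ₋₁ + pₖ₋₂, qₖ = aₖqₖ₋₁ + qₖ₋₂ (with p₋₁=1, p₋₂=0, q₋₁=0, q₋₂=1):
  k=0: a=8, p=8, q=1
  k=1: a=1, p=9, q=1
  k=2: a=7, p=71, q=8
  k=3: a=1, p=80, q=9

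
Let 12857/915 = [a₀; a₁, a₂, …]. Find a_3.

12857 = 14·915 + 47   →  a_0 = 14
915 = 19·47 + 22   →  a_1 = 19
47 = 2·22 + 3   →  a_2 = 2
22 = 7·3 + 1   →  a_3 = 7

7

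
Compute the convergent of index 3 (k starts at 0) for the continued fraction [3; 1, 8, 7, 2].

249/64

Using pₖ = aₖpₖ₋₁ + pₖ₋₂, qₖ = aₖqₖ₋₁ + qₖ₋₂ (with p₋₁=1, p₋₂=0, q₋₁=0, q₋₂=1):
  k=0: a=3, p=3, q=1
  k=1: a=1, p=4, q=1
  k=2: a=8, p=35, q=9
  k=3: a=7, p=249, q=64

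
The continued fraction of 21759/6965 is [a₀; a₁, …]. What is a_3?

21759 = 3·6965 + 864   →  a_0 = 3
6965 = 8·864 + 53   →  a_1 = 8
864 = 16·53 + 16   →  a_2 = 16
53 = 3·16 + 5   →  a_3 = 3

3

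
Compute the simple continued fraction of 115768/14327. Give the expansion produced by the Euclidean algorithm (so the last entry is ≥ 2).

[8; 12, 2, 3, 2, 4, 16]

115768 = 8×14327 + 1152
14327 = 12×1152 + 503
1152 = 2×503 + 146
503 = 3×146 + 65
146 = 2×65 + 16
65 = 4×16 + 1
16 = 16×1 + 0  (stop)
So 115768/14327 = [8; 12, 2, 3, 2, 4, 16].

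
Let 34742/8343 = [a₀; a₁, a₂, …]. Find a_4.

34742 = 4·8343 + 1370   →  a_0 = 4
8343 = 6·1370 + 123   →  a_1 = 6
1370 = 11·123 + 17   →  a_2 = 11
123 = 7·17 + 4   →  a_3 = 7
17 = 4·4 + 1   →  a_4 = 4

4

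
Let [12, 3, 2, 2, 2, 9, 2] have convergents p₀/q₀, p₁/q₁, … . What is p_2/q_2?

86/7

Using pₖ = aₖpₖ₋₁ + pₖ₋₂, qₖ = aₖqₖ₋₁ + qₖ₋₂ (with p₋₁=1, p₋₂=0, q₋₁=0, q₋₂=1):
  k=0: a=12, p=12, q=1
  k=1: a=3, p=37, q=3
  k=2: a=2, p=86, q=7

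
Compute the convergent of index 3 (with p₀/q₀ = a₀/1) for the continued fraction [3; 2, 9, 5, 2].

Using pₖ = aₖpₖ₋₁ + pₖ₋₂, qₖ = aₖqₖ₋₁ + qₖ₋₂ (with p₋₁=1, p₋₂=0, q₋₁=0, q₋₂=1):
  k=0: a=3, p=3, q=1
  k=1: a=2, p=7, q=2
  k=2: a=9, p=66, q=19
  k=3: a=5, p=337, q=97

337/97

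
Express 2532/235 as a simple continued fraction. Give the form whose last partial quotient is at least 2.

[10; 1, 3, 2, 3, 3, 2]

2532 = 10×235 + 182
235 = 1×182 + 53
182 = 3×53 + 23
53 = 2×23 + 7
23 = 3×7 + 2
7 = 3×2 + 1
2 = 2×1 + 0  (stop)
So 2532/235 = [10; 1, 3, 2, 3, 3, 2].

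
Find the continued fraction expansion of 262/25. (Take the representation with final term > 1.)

[10; 2, 12]

262 = 10*25 + 12
25 = 2*12 + 1
12 = 12*1 + 0  (stop)
So 262/25 = [10; 2, 12].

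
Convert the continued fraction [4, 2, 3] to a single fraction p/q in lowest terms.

31/7

Fold from the inside: start with 3/1.
  2 + 1/3 = 7/3
  4 + 3/7 = 31/7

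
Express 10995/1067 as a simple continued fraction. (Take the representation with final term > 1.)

[10; 3, 3, 1, 1, 7, 6]

10995 = 10×1067 + 325
1067 = 3×325 + 92
325 = 3×92 + 49
92 = 1×49 + 43
49 = 1×43 + 6
43 = 7×6 + 1
6 = 6×1 + 0  (stop)
So 10995/1067 = [10; 3, 3, 1, 1, 7, 6].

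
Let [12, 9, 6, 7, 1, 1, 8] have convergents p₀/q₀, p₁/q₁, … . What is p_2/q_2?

Using pₖ = aₖpₖ₋₁ + pₖ₋₂, qₖ = aₖqₖ₋₁ + qₖ₋₂ (with p₋₁=1, p₋₂=0, q₋₁=0, q₋₂=1):
  k=0: a=12, p=12, q=1
  k=1: a=9, p=109, q=9
  k=2: a=6, p=666, q=55

666/55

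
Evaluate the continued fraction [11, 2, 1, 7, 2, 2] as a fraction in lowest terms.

Fold from the inside: start with 2/1.
  2 + 1/2 = 5/2
  7 + 2/5 = 37/5
  1 + 5/37 = 42/37
  2 + 37/42 = 121/42
  11 + 42/121 = 1373/121

1373/121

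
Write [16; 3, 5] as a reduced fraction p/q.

261/16

Fold from the inside: start with 5/1.
  3 + 1/5 = 16/5
  16 + 5/16 = 261/16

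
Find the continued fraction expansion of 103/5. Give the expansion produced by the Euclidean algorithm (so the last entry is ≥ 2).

103 = 20·5 + 3
5 = 1·3 + 2
3 = 1·2 + 1
2 = 2·1 + 0  (stop)
So 103/5 = [20; 1, 1, 2].

[20; 1, 1, 2]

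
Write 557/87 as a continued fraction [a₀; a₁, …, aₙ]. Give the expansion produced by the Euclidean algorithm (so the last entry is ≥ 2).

[6; 2, 2, 17]

557 = 6×87 + 35
87 = 2×35 + 17
35 = 2×17 + 1
17 = 17×1 + 0  (stop)
So 557/87 = [6; 2, 2, 17].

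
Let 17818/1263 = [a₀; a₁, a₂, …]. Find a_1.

17818 = 14·1263 + 136   →  a_0 = 14
1263 = 9·136 + 39   →  a_1 = 9

9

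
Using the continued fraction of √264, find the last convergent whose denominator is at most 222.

2096/129

√264 = [16; 4, 32, …] (period length 2).
Convergents:
  p_0/q_0 = 16/1
  p_1/q_1 = 65/4
  p_2/q_2 = 2096/129
  p_3/q_3 = 8449/520
q_2 = 129 ≤ 222 < 520 = q_3, so the answer is 2096/129.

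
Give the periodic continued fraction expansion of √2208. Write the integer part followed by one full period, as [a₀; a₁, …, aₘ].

a₀ = ⌊√2208⌋ = 46.
With m₀=0, d₀=1 and mₖ₊₁ = dₖaₖ − mₖ, dₖ₊₁ = (n − mₖ₊₁²)/dₖ, aₖ₊₁ = ⌊(a₀+mₖ₊₁)/dₖ₊₁⌋:
  k=1: m=46, d=92, a=1
  k=2: m=46, d=1, a=92
d=1 and a=2a₀=92 at k=2, so the next step gives (m, d) = (46, 92) again — its k=1 value — and the period has length 2.

[46; 1, 92]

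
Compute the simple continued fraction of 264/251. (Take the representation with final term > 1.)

264 = 1·251 + 13
251 = 19·13 + 4
13 = 3·4 + 1
4 = 4·1 + 0  (stop)
So 264/251 = [1; 19, 3, 4].

[1; 19, 3, 4]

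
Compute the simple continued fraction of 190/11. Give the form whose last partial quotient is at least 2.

[17; 3, 1, 2]

190 = 17×11 + 3
11 = 3×3 + 2
3 = 1×2 + 1
2 = 2×1 + 0  (stop)
So 190/11 = [17; 3, 1, 2].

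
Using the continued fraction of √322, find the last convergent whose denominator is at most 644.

11287/629

√322 = [17; 1, 16, 1, 34, …] (period length 4).
Convergents:
  p_0/q_0 = 17/1
  p_1/q_1 = 18/1
  p_2/q_2 = 305/17
  p_3/q_3 = 323/18
  p_4/q_4 = 11287/629
  p_5/q_5 = 11610/647
q_4 = 629 ≤ 644 < 647 = q_5, so the answer is 11287/629.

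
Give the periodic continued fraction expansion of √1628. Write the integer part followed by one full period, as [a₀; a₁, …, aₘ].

a₀ = ⌊√1628⌋ = 40.
With m₀=0, d₀=1 and mₖ₊₁ = dₖaₖ − mₖ, dₖ₊₁ = (n − mₖ₊₁²)/dₖ, aₖ₊₁ = ⌊(a₀+mₖ₊₁)/dₖ₊₁⌋:
  k=1: m=40, d=28, a=2
  k=2: m=16, d=49, a=1
  k=3: m=33, d=11, a=6
  k=4: m=33, d=49, a=1
  k=5: m=16, d=28, a=2
  k=6: m=40, d=1, a=80
d=1 and a=2a₀=80 at k=6, so the next step gives (m, d) = (40, 28) again — its k=1 value — and the period has length 6.

[40; 2, 1, 6, 1, 2, 80]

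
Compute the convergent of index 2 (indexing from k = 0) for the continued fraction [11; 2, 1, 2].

Using pₖ = aₖpₖ₋₁ + pₖ₋₂, qₖ = aₖqₖ₋₁ + qₖ₋₂ (with p₋₁=1, p₋₂=0, q₋₁=0, q₋₂=1):
  k=0: a=11, p=11, q=1
  k=1: a=2, p=23, q=2
  k=2: a=1, p=34, q=3

34/3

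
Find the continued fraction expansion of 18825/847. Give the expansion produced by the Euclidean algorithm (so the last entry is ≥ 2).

[22; 4, 2, 3, 3, 8]

18825 = 22*847 + 191
847 = 4*191 + 83
191 = 2*83 + 25
83 = 3*25 + 8
25 = 3*8 + 1
8 = 8*1 + 0  (stop)
So 18825/847 = [22; 4, 2, 3, 3, 8].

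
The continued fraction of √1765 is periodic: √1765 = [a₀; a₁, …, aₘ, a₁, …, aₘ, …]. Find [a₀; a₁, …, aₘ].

[42; 84]

a₀ = ⌊√1765⌋ = 42.
With m₀=0, d₀=1 and mₖ₊₁ = dₖaₖ − mₖ, dₖ₊₁ = (n − mₖ₊₁²)/dₖ, aₖ₊₁ = ⌊(a₀+mₖ₊₁)/dₖ₊₁⌋:
  k=1: m=42, d=1, a=84
d=1 and a=2a₀=84 at k=1, so the next step gives (m, d) = (42, 1) again — its k=1 value — and the period has length 1.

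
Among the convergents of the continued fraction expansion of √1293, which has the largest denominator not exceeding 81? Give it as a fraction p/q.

√1293 = [35; 1, 22, 1, 70, …] (period length 4).
Convergents:
  p_0/q_0 = 35/1
  p_1/q_1 = 36/1
  p_2/q_2 = 827/23
  p_3/q_3 = 863/24
  p_4/q_4 = 61237/1703
q_3 = 24 ≤ 81 < 1703 = q_4, so the answer is 863/24.

863/24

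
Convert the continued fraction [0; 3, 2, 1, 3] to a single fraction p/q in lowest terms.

Fold from the inside: start with 3/1.
  1 + 1/3 = 4/3
  2 + 3/4 = 11/4
  3 + 4/11 = 37/11
  0 + 11/37 = 11/37

11/37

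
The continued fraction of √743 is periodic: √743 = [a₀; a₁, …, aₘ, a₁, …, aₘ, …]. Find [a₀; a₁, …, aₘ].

[27; 3, 1, 7, 27, 7, 1, 3, 54]

a₀ = ⌊√743⌋ = 27.
With m₀=0, d₀=1 and mₖ₊₁ = dₖaₖ − mₖ, dₖ₊₁ = (n − mₖ₊₁²)/dₖ, aₖ₊₁ = ⌊(a₀+mₖ₊₁)/dₖ₊₁⌋:
  k=1: m=27, d=14, a=3
  k=2: m=15, d=37, a=1
  k=3: m=22, d=7, a=7
  k=4: m=27, d=2, a=27
  k=5: m=27, d=7, a=7
  k=6: m=22, d=37, a=1
  k=7: m=15, d=14, a=3
  k=8: m=27, d=1, a=54
d=1 and a=2a₀=54 at k=8, so the next step gives (m, d) = (27, 14) again — its k=1 value — and the period has length 8.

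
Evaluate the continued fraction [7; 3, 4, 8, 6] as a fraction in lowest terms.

Using pₖ = aₖpₖ₋₁ + pₖ₋₂ and qₖ = aₖqₖ₋₁ + qₖ₋₂:
  k=0: a=7, p=7, q=1
  k=1: a=3, p=22, q=3
  k=2: a=4, p=95, q=13
  k=3: a=8, p=782, q=107
  k=4: a=6, p=4787, q=655

4787/655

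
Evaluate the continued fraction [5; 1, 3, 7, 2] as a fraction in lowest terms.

357/62

Fold from the inside: start with 2/1.
  7 + 1/2 = 15/2
  3 + 2/15 = 47/15
  1 + 15/47 = 62/47
  5 + 47/62 = 357/62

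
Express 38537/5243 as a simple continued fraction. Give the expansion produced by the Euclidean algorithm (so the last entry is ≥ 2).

[7; 2, 1, 5, 1, 12, 1, 18]

38537 = 7·5243 + 1836
5243 = 2·1836 + 1571
1836 = 1·1571 + 265
1571 = 5·265 + 246
265 = 1·246 + 19
246 = 12·19 + 18
19 = 1·18 + 1
18 = 18·1 + 0  (stop)
So 38537/5243 = [7; 2, 1, 5, 1, 12, 1, 18].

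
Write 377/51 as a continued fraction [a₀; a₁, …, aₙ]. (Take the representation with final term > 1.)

[7; 2, 1, 1, 4, 2]

377 = 7·51 + 20
51 = 2·20 + 11
20 = 1·11 + 9
11 = 1·9 + 2
9 = 4·2 + 1
2 = 2·1 + 0  (stop)
So 377/51 = [7; 2, 1, 1, 4, 2].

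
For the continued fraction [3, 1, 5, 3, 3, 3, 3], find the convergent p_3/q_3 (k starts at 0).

73/19

Using pₖ = aₖpₖ₋₁ + pₖ₋₂, qₖ = aₖqₖ₋₁ + qₖ₋₂ (with p₋₁=1, p₋₂=0, q₋₁=0, q₋₂=1):
  k=0: a=3, p=3, q=1
  k=1: a=1, p=4, q=1
  k=2: a=5, p=23, q=6
  k=3: a=3, p=73, q=19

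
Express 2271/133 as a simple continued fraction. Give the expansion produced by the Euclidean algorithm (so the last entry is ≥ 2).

2271 = 17·133 + 10
133 = 13·10 + 3
10 = 3·3 + 1
3 = 3·1 + 0  (stop)
So 2271/133 = [17; 13, 3, 3].

[17; 13, 3, 3]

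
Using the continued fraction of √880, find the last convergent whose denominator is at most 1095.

√880 = [29; 1, 1, 1, 58, …] (period length 4).
Convergents:
  p_0/q_0 = 29/1
  p_1/q_1 = 30/1
  p_2/q_2 = 59/2
  p_3/q_3 = 89/3
  p_4/q_4 = 5221/176
  p_5/q_5 = 5310/179
  p_6/q_6 = 10531/355
  p_7/q_7 = 15841/534
  p_8/q_8 = 929309/31327
q_7 = 534 ≤ 1095 < 31327 = q_8, so the answer is 15841/534.

15841/534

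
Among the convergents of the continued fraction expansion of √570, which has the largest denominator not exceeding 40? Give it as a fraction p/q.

√570 = [23; 1, 6, 1, 46, …] (period length 4).
Convergents:
  p_0/q_0 = 23/1
  p_1/q_1 = 24/1
  p_2/q_2 = 167/7
  p_3/q_3 = 191/8
  p_4/q_4 = 8953/375
q_3 = 8 ≤ 40 < 375 = q_4, so the answer is 191/8.

191/8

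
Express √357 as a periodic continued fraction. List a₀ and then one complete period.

[18; 1, 8, 2, 8, 1, 36]

a₀ = ⌊√357⌋ = 18.
With m₀=0, d₀=1 and mₖ₊₁ = dₖaₖ − mₖ, dₖ₊₁ = (n − mₖ₊₁²)/dₖ, aₖ₊₁ = ⌊(a₀+mₖ₊₁)/dₖ₊₁⌋:
  k=1: m=18, d=33, a=1
  k=2: m=15, d=4, a=8
  k=3: m=17, d=17, a=2
  k=4: m=17, d=4, a=8
  k=5: m=15, d=33, a=1
  k=6: m=18, d=1, a=36
d=1 and a=2a₀=36 at k=6, so the next step gives (m, d) = (18, 33) again — its k=1 value — and the period has length 6.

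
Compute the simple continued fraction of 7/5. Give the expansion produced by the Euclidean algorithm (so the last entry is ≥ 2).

[1; 2, 2]

7 = 1×5 + 2
5 = 2×2 + 1
2 = 2×1 + 0  (stop)
So 7/5 = [1; 2, 2].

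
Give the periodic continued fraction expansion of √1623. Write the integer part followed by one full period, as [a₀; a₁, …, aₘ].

[40; 3, 2, 26, 2, 3, 80]

a₀ = ⌊√1623⌋ = 40.
With m₀=0, d₀=1 and mₖ₊₁ = dₖaₖ − mₖ, dₖ₊₁ = (n − mₖ₊₁²)/dₖ, aₖ₊₁ = ⌊(a₀+mₖ₊₁)/dₖ₊₁⌋:
  k=1: m=40, d=23, a=3
  k=2: m=29, d=34, a=2
  k=3: m=39, d=3, a=26
  k=4: m=39, d=34, a=2
  k=5: m=29, d=23, a=3
  k=6: m=40, d=1, a=80
d=1 and a=2a₀=80 at k=6, so the next step gives (m, d) = (40, 23) again — its k=1 value — and the period has length 6.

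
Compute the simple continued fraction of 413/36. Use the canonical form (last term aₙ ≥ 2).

[11; 2, 8, 2]

413 = 11×36 + 17
36 = 2×17 + 2
17 = 8×2 + 1
2 = 2×1 + 0  (stop)
So 413/36 = [11; 2, 8, 2].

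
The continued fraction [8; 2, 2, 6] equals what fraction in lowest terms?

269/32

Fold from the inside: start with 6/1.
  2 + 1/6 = 13/6
  2 + 6/13 = 32/13
  8 + 13/32 = 269/32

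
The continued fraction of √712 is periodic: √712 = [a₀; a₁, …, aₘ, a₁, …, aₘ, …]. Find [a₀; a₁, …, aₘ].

[26; 1, 2, 6, 2, 1, 52]

a₀ = ⌊√712⌋ = 26.
With m₀=0, d₀=1 and mₖ₊₁ = dₖaₖ − mₖ, dₖ₊₁ = (n − mₖ₊₁²)/dₖ, aₖ₊₁ = ⌊(a₀+mₖ₊₁)/dₖ₊₁⌋:
  k=1: m=26, d=36, a=1
  k=2: m=10, d=17, a=2
  k=3: m=24, d=8, a=6
  k=4: m=24, d=17, a=2
  k=5: m=10, d=36, a=1
  k=6: m=26, d=1, a=52
d=1 and a=2a₀=52 at k=6, so the next step gives (m, d) = (26, 36) again — its k=1 value — and the period has length 6.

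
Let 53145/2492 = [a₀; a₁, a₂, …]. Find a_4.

1

53145 = 21·2492 + 813   →  a_0 = 21
2492 = 3·813 + 53   →  a_1 = 3
813 = 15·53 + 18   →  a_2 = 15
53 = 2·18 + 17   →  a_3 = 2
18 = 1·17 + 1   →  a_4 = 1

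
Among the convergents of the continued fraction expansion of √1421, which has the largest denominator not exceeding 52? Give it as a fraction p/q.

√1421 = [37; 1, 2, 3, 2, 3, 2, 1, 74, …] (period length 8).
Convergents:
  p_0/q_0 = 37/1
  p_1/q_1 = 38/1
  p_2/q_2 = 113/3
  p_3/q_3 = 377/10
  p_4/q_4 = 867/23
  p_5/q_5 = 2978/79
q_4 = 23 ≤ 52 < 79 = q_5, so the answer is 867/23.

867/23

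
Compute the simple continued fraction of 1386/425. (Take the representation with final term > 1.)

1386 = 3·425 + 111
425 = 3·111 + 92
111 = 1·92 + 19
92 = 4·19 + 16
19 = 1·16 + 3
16 = 5·3 + 1
3 = 3·1 + 0  (stop)
So 1386/425 = [3; 3, 1, 4, 1, 5, 3].

[3; 3, 1, 4, 1, 5, 3]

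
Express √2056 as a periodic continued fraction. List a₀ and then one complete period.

[45; 2, 1, 10, 1, 2, 90]

a₀ = ⌊√2056⌋ = 45.
With m₀=0, d₀=1 and mₖ₊₁ = dₖaₖ − mₖ, dₖ₊₁ = (n − mₖ₊₁²)/dₖ, aₖ₊₁ = ⌊(a₀+mₖ₊₁)/dₖ₊₁⌋:
  k=1: m=45, d=31, a=2
  k=2: m=17, d=57, a=1
  k=3: m=40, d=8, a=10
  k=4: m=40, d=57, a=1
  k=5: m=17, d=31, a=2
  k=6: m=45, d=1, a=90
d=1 and a=2a₀=90 at k=6, so the next step gives (m, d) = (45, 31) again — its k=1 value — and the period has length 6.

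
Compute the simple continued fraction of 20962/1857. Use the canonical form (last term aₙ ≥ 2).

[11; 3, 2, 8, 7, 1, 3]

20962 = 11·1857 + 535
1857 = 3·535 + 252
535 = 2·252 + 31
252 = 8·31 + 4
31 = 7·4 + 3
4 = 1·3 + 1
3 = 3·1 + 0  (stop)
So 20962/1857 = [11; 3, 2, 8, 7, 1, 3].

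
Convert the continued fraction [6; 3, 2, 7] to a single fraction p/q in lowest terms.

Using pₖ = aₖpₖ₋₁ + pₖ₋₂ and qₖ = aₖqₖ₋₁ + qₖ₋₂:
  k=0: a=6, p=6, q=1
  k=1: a=3, p=19, q=3
  k=2: a=2, p=44, q=7
  k=3: a=7, p=327, q=52

327/52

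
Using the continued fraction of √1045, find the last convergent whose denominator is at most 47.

1487/46

√1045 = [32; 3, 15, 1, 4, 1, 15, 3, 64, …] (period length 8).
Convergents:
  p_0/q_0 = 32/1
  p_1/q_1 = 97/3
  p_2/q_2 = 1487/46
  p_3/q_3 = 1584/49
q_2 = 46 ≤ 47 < 49 = q_3, so the answer is 1487/46.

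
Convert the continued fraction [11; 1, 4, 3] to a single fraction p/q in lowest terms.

Fold from the inside: start with 3/1.
  4 + 1/3 = 13/3
  1 + 3/13 = 16/13
  11 + 13/16 = 189/16

189/16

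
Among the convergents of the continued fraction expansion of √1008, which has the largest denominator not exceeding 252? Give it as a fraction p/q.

√1008 = [31; 1, 2, 1, 62, …] (period length 4).
Convergents:
  p_0/q_0 = 31/1
  p_1/q_1 = 32/1
  p_2/q_2 = 95/3
  p_3/q_3 = 127/4
  p_4/q_4 = 7969/251
  p_5/q_5 = 8096/255
q_4 = 251 ≤ 252 < 255 = q_5, so the answer is 7969/251.

7969/251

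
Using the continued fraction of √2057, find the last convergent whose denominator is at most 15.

√2057 = [45; 2, 1, 4, 1, 2, 90, …] (period length 6).
Convergents:
  p_0/q_0 = 45/1
  p_1/q_1 = 91/2
  p_2/q_2 = 136/3
  p_3/q_3 = 635/14
  p_4/q_4 = 771/17
q_3 = 14 ≤ 15 < 17 = q_4, so the answer is 635/14.

635/14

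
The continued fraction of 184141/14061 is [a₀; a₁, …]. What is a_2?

2

184141 = 13·14061 + 1348   →  a_0 = 13
14061 = 10·1348 + 581   →  a_1 = 10
1348 = 2·581 + 186   →  a_2 = 2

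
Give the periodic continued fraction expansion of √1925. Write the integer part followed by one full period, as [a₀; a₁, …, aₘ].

a₀ = ⌊√1925⌋ = 43.

[43; 1, 6, 1, 86]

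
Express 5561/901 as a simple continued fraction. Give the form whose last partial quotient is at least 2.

5561 = 6·901 + 155
901 = 5·155 + 126
155 = 1·126 + 29
126 = 4·29 + 10
29 = 2·10 + 9
10 = 1·9 + 1
9 = 9·1 + 0  (stop)
So 5561/901 = [6; 5, 1, 4, 2, 1, 9].

[6; 5, 1, 4, 2, 1, 9]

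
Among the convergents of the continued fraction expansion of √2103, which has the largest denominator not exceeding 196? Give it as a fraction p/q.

√2103 = [45; 1, 6, 15, 6, 1, 90, …] (period length 6).
Convergents:
  p_0/q_0 = 45/1
  p_1/q_1 = 46/1
  p_2/q_2 = 321/7
  p_3/q_3 = 4861/106
  p_4/q_4 = 29487/643
q_3 = 106 ≤ 196 < 643 = q_4, so the answer is 4861/106.

4861/106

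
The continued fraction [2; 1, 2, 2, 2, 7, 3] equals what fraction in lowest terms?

Using pₖ = aₖpₖ₋₁ + pₖ₋₂ and qₖ = aₖqₖ₋₁ + qₖ₋₂:
  k=0: a=2, p=2, q=1
  k=1: a=1, p=3, q=1
  k=2: a=2, p=8, q=3
  k=3: a=2, p=19, q=7
  k=4: a=2, p=46, q=17
  k=5: a=7, p=341, q=126
  k=6: a=3, p=1069, q=395

1069/395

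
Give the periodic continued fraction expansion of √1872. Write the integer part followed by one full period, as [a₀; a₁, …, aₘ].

[43; 3, 1, 3, 86]

a₀ = ⌊√1872⌋ = 43.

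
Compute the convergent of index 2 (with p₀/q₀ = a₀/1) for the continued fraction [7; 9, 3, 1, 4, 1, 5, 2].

199/28

Using pₖ = aₖpₖ₋₁ + pₖ₋₂, qₖ = aₖqₖ₋₁ + qₖ₋₂ (with p₋₁=1, p₋₂=0, q₋₁=0, q₋₂=1):
  k=0: a=7, p=7, q=1
  k=1: a=9, p=64, q=9
  k=2: a=3, p=199, q=28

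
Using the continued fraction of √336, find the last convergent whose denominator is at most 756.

√336 = [18; 3, 36, …] (period length 2).
Convergents:
  p_0/q_0 = 18/1
  p_1/q_1 = 55/3
  p_2/q_2 = 1998/109
  p_3/q_3 = 6049/330
  p_4/q_4 = 219762/11989
q_3 = 330 ≤ 756 < 11989 = q_4, so the answer is 6049/330.

6049/330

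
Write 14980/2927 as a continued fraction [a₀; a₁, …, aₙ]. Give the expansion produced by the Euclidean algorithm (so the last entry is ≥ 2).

[5; 8, 2, 15, 5, 2]

14980 = 5×2927 + 345
2927 = 8×345 + 167
345 = 2×167 + 11
167 = 15×11 + 2
11 = 5×2 + 1
2 = 2×1 + 0  (stop)
So 14980/2927 = [5; 8, 2, 15, 5, 2].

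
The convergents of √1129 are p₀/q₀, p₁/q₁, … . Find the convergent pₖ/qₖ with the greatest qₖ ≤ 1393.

33903/1009

√1129 = [33; 1, 1, 1, 1, 66, …] (period length 5).
Convergents:
  p_0/q_0 = 33/1
  p_1/q_1 = 34/1
  p_2/q_2 = 67/2
  p_3/q_3 = 101/3
  p_4/q_4 = 168/5
  p_5/q_5 = 11189/333
  p_6/q_6 = 11357/338
  p_7/q_7 = 22546/671
  p_8/q_8 = 33903/1009
  p_9/q_9 = 56449/1680
q_8 = 1009 ≤ 1393 < 1680 = q_9, so the answer is 33903/1009.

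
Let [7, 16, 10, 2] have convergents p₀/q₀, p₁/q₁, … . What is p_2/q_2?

Using pₖ = aₖpₖ₋₁ + pₖ₋₂, qₖ = aₖqₖ₋₁ + qₖ₋₂ (with p₋₁=1, p₋₂=0, q₋₁=0, q₋₂=1):
  k=0: a=7, p=7, q=1
  k=1: a=16, p=113, q=16
  k=2: a=10, p=1137, q=161

1137/161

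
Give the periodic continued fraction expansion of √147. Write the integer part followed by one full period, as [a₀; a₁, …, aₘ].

[12; 8, 24]

a₀ = ⌊√147⌋ = 12.
With m₀=0, d₀=1 and mₖ₊₁ = dₖaₖ − mₖ, dₖ₊₁ = (n − mₖ₊₁²)/dₖ, aₖ₊₁ = ⌊(a₀+mₖ₊₁)/dₖ₊₁⌋:
  k=1: m=12, d=3, a=8
  k=2: m=12, d=1, a=24
d=1 and a=2a₀=24 at k=2, so the next step gives (m, d) = (12, 3) again — its k=1 value — and the period has length 2.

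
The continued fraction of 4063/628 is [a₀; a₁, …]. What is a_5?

4

4063 = 6·628 + 295   →  a_0 = 6
628 = 2·295 + 38   →  a_1 = 2
295 = 7·38 + 29   →  a_2 = 7
38 = 1·29 + 9   →  a_3 = 1
29 = 3·9 + 2   →  a_4 = 3
9 = 4·2 + 1   →  a_5 = 4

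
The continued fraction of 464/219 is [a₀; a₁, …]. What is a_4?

464 = 2·219 + 26   →  a_0 = 2
219 = 8·26 + 11   →  a_1 = 8
26 = 2·11 + 4   →  a_2 = 2
11 = 2·4 + 3   →  a_3 = 2
4 = 1·3 + 1   →  a_4 = 1

1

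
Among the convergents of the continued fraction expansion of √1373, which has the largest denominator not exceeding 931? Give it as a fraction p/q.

25382/685

√1373 = [37; 18, 1, 1, 18, 74, …] (period length 5).
Convergents:
  p_0/q_0 = 37/1
  p_1/q_1 = 667/18
  p_2/q_2 = 704/19
  p_3/q_3 = 1371/37
  p_4/q_4 = 25382/685
  p_5/q_5 = 1879639/50727
q_4 = 685 ≤ 931 < 50727 = q_5, so the answer is 25382/685.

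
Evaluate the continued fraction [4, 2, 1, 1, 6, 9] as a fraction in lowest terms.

Using pₖ = aₖpₖ₋₁ + pₖ₋₂ and qₖ = aₖqₖ₋₁ + qₖ₋₂:
  k=0: a=4, p=4, q=1
  k=1: a=2, p=9, q=2
  k=2: a=1, p=13, q=3
  k=3: a=1, p=22, q=5
  k=4: a=6, p=145, q=33
  k=5: a=9, p=1327, q=302

1327/302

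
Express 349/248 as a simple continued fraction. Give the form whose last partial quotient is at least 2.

349 = 1*248 + 101
248 = 2*101 + 46
101 = 2*46 + 9
46 = 5*9 + 1
9 = 9*1 + 0  (stop)
So 349/248 = [1; 2, 2, 5, 9].

[1; 2, 2, 5, 9]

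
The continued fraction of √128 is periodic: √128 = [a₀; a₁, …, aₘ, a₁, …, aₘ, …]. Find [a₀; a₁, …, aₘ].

a₀ = ⌊√128⌋ = 11.
With m₀=0, d₀=1 and mₖ₊₁ = dₖaₖ − mₖ, dₖ₊₁ = (n − mₖ₊₁²)/dₖ, aₖ₊₁ = ⌊(a₀+mₖ₊₁)/dₖ₊₁⌋:
  k=1: m=11, d=7, a=3
  k=2: m=10, d=4, a=5
  k=3: m=10, d=7, a=3
  k=4: m=11, d=1, a=22
d=1 and a=2a₀=22 at k=4, so the next step gives (m, d) = (11, 7) again — its k=1 value — and the period has length 4.

[11; 3, 5, 3, 22]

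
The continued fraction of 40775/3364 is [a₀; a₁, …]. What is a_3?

40775 = 12·3364 + 407   →  a_0 = 12
3364 = 8·407 + 108   →  a_1 = 8
407 = 3·108 + 83   →  a_2 = 3
108 = 1·83 + 25   →  a_3 = 1

1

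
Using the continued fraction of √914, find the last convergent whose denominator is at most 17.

√914 = [30; 4, 3, 3, 4, 60, …] (period length 5).
Convergents:
  p_0/q_0 = 30/1
  p_1/q_1 = 121/4
  p_2/q_2 = 393/13
  p_3/q_3 = 1300/43
q_2 = 13 ≤ 17 < 43 = q_3, so the answer is 393/13.

393/13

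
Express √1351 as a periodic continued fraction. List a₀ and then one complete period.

[36; 1, 3, 10, 3, 1, 72]

a₀ = ⌊√1351⌋ = 36.
With m₀=0, d₀=1 and mₖ₊₁ = dₖaₖ − mₖ, dₖ₊₁ = (n − mₖ₊₁²)/dₖ, aₖ₊₁ = ⌊(a₀+mₖ₊₁)/dₖ₊₁⌋:
  k=1: m=36, d=55, a=1
  k=2: m=19, d=18, a=3
  k=3: m=35, d=7, a=10
  k=4: m=35, d=18, a=3
  k=5: m=19, d=55, a=1
  k=6: m=36, d=1, a=72
d=1 and a=2a₀=72 at k=6, so the next step gives (m, d) = (36, 55) again — its k=1 value — and the period has length 6.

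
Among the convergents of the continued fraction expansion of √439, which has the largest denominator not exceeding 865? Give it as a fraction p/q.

√439 = [20; 1, 19, 1, 40, …] (period length 4).
Convergents:
  p_0/q_0 = 20/1
  p_1/q_1 = 21/1
  p_2/q_2 = 419/20
  p_3/q_3 = 440/21
  p_4/q_4 = 18019/860
  p_5/q_5 = 18459/881
q_4 = 860 ≤ 865 < 881 = q_5, so the answer is 18019/860.

18019/860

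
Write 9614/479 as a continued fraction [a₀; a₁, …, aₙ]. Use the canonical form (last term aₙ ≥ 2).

[20; 14, 11, 3]

9614 = 20×479 + 34
479 = 14×34 + 3
34 = 11×3 + 1
3 = 3×1 + 0  (stop)
So 9614/479 = [20; 14, 11, 3].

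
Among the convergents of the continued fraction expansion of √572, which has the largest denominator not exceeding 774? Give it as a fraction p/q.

√572 = [23; 1, 10, 1, 46, …] (period length 4).
Convergents:
  p_0/q_0 = 23/1
  p_1/q_1 = 24/1
  p_2/q_2 = 263/11
  p_3/q_3 = 287/12
  p_4/q_4 = 13465/563
  p_5/q_5 = 13752/575
  p_6/q_6 = 150985/6313
q_5 = 575 ≤ 774 < 6313 = q_6, so the answer is 13752/575.

13752/575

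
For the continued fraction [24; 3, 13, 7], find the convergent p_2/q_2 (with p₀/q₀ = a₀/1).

Using pₖ = aₖpₖ₋₁ + pₖ₋₂, qₖ = aₖqₖ₋₁ + qₖ₋₂ (with p₋₁=1, p₋₂=0, q₋₁=0, q₋₂=1):
  k=0: a=24, p=24, q=1
  k=1: a=3, p=73, q=3
  k=2: a=13, p=973, q=40

973/40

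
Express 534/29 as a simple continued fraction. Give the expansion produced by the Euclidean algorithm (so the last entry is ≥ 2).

[18; 2, 2, 2, 2]

534 = 18*29 + 12
29 = 2*12 + 5
12 = 2*5 + 2
5 = 2*2 + 1
2 = 2*1 + 0  (stop)
So 534/29 = [18; 2, 2, 2, 2].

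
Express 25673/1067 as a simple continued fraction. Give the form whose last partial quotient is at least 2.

25673 = 24×1067 + 65
1067 = 16×65 + 27
65 = 2×27 + 11
27 = 2×11 + 5
11 = 2×5 + 1
5 = 5×1 + 0  (stop)
So 25673/1067 = [24; 16, 2, 2, 2, 5].

[24; 16, 2, 2, 2, 5]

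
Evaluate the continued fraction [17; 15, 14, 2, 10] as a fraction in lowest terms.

Using pₖ = aₖpₖ₋₁ + pₖ₋₂ and qₖ = aₖqₖ₋₁ + qₖ₋₂:
  k=0: a=17, p=17, q=1
  k=1: a=15, p=256, q=15
  k=2: a=14, p=3601, q=211
  k=3: a=2, p=7458, q=437
  k=4: a=10, p=78181, q=4581

78181/4581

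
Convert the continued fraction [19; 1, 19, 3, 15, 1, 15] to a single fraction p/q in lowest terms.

316719/15875

Using pₖ = aₖpₖ₋₁ + pₖ₋₂ and qₖ = aₖqₖ₋₁ + qₖ₋₂:
  k=0: a=19, p=19, q=1
  k=1: a=1, p=20, q=1
  k=2: a=19, p=399, q=20
  k=3: a=3, p=1217, q=61
  k=4: a=15, p=18654, q=935
  k=5: a=1, p=19871, q=996
  k=6: a=15, p=316719, q=15875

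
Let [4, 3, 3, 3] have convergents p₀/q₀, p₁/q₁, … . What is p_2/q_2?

43/10

Using pₖ = aₖpₖ₋₁ + pₖ₋₂, qₖ = aₖqₖ₋₁ + qₖ₋₂ (with p₋₁=1, p₋₂=0, q₋₁=0, q₋₂=1):
  k=0: a=4, p=4, q=1
  k=1: a=3, p=13, q=3
  k=2: a=3, p=43, q=10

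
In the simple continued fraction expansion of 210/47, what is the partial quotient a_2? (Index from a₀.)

7

210 = 4·47 + 22   →  a_0 = 4
47 = 2·22 + 3   →  a_1 = 2
22 = 7·3 + 1   →  a_2 = 7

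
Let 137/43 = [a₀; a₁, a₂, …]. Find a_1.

137 = 3·43 + 8   →  a_0 = 3
43 = 5·8 + 3   →  a_1 = 5

5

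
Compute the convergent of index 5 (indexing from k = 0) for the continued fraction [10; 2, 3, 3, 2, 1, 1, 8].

793/76

Using pₖ = aₖpₖ₋₁ + pₖ₋₂, qₖ = aₖqₖ₋₁ + qₖ₋₂ (with p₋₁=1, p₋₂=0, q₋₁=0, q₋₂=1):
  k=0: a=10, p=10, q=1
  k=1: a=2, p=21, q=2
  k=2: a=3, p=73, q=7
  k=3: a=3, p=240, q=23
  k=4: a=2, p=553, q=53
  k=5: a=1, p=793, q=76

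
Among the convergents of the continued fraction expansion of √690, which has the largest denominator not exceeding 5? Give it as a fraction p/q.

√690 = [26; 3, 1, 2, 1, 3, 52, …] (period length 6).
Convergents:
  p_0/q_0 = 26/1
  p_1/q_1 = 79/3
  p_2/q_2 = 105/4
  p_3/q_3 = 289/11
q_2 = 4 ≤ 5 < 11 = q_3, so the answer is 105/4.

105/4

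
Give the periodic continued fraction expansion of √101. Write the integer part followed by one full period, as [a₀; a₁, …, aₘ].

a₀ = ⌊√101⌋ = 10.
With m₀=0, d₀=1 and mₖ₊₁ = dₖaₖ − mₖ, dₖ₊₁ = (n − mₖ₊₁²)/dₖ, aₖ₊₁ = ⌊(a₀+mₖ₊₁)/dₖ₊₁⌋:
  k=1: m=10, d=1, a=20
d=1 and a=2a₀=20 at k=1, so the next step gives (m, d) = (10, 1) again — its k=1 value — and the period has length 1.

[10; 20]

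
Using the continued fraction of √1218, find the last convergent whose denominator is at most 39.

√1218 = [34; 1, 8, 1, 68, …] (period length 4).
Convergents:
  p_0/q_0 = 34/1
  p_1/q_1 = 35/1
  p_2/q_2 = 314/9
  p_3/q_3 = 349/10
  p_4/q_4 = 24046/689
q_3 = 10 ≤ 39 < 689 = q_4, so the answer is 349/10.

349/10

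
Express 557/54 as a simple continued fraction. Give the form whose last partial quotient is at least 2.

557 = 10×54 + 17
54 = 3×17 + 3
17 = 5×3 + 2
3 = 1×2 + 1
2 = 2×1 + 0  (stop)
So 557/54 = [10; 3, 5, 1, 2].

[10; 3, 5, 1, 2]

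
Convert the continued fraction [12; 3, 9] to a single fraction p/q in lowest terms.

345/28

Fold from the inside: start with 9/1.
  3 + 1/9 = 28/9
  12 + 9/28 = 345/28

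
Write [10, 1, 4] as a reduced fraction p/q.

Fold from the inside: start with 4/1.
  1 + 1/4 = 5/4
  10 + 4/5 = 54/5

54/5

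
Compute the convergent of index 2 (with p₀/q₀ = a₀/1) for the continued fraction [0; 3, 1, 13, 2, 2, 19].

1/4

Using pₖ = aₖpₖ₋₁ + pₖ₋₂, qₖ = aₖqₖ₋₁ + qₖ₋₂ (with p₋₁=1, p₋₂=0, q₋₁=0, q₋₂=1):
  k=0: a=0, p=0, q=1
  k=1: a=3, p=1, q=3
  k=2: a=1, p=1, q=4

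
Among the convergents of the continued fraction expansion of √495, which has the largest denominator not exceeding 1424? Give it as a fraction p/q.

√495 = [22; 4, 44, …] (period length 2).
Convergents:
  p_0/q_0 = 22/1
  p_1/q_1 = 89/4
  p_2/q_2 = 3938/177
  p_3/q_3 = 15841/712
  p_4/q_4 = 700942/31505
q_3 = 712 ≤ 1424 < 31505 = q_4, so the answer is 15841/712.

15841/712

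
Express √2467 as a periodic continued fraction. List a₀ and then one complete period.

a₀ = ⌊√2467⌋ = 49.

[49; 1, 2, 49, 2, 1, 98]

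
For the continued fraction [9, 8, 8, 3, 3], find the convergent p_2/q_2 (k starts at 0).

593/65

Using pₖ = aₖpₖ₋₁ + pₖ₋₂, qₖ = aₖqₖ₋₁ + qₖ₋₂ (with p₋₁=1, p₋₂=0, q₋₁=0, q₋₂=1):
  k=0: a=9, p=9, q=1
  k=1: a=8, p=73, q=8
  k=2: a=8, p=593, q=65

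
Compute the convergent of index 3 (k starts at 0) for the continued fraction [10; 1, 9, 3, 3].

Using pₖ = aₖpₖ₋₁ + pₖ₋₂, qₖ = aₖqₖ₋₁ + qₖ₋₂ (with p₋₁=1, p₋₂=0, q₋₁=0, q₋₂=1):
  k=0: a=10, p=10, q=1
  k=1: a=1, p=11, q=1
  k=2: a=9, p=109, q=10
  k=3: a=3, p=338, q=31

338/31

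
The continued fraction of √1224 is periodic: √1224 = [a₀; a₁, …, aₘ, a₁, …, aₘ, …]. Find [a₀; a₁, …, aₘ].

[34; 1, 68]

a₀ = ⌊√1224⌋ = 34.
With m₀=0, d₀=1 and mₖ₊₁ = dₖaₖ − mₖ, dₖ₊₁ = (n − mₖ₊₁²)/dₖ, aₖ₊₁ = ⌊(a₀+mₖ₊₁)/dₖ₊₁⌋:
  k=1: m=34, d=68, a=1
  k=2: m=34, d=1, a=68
d=1 and a=2a₀=68 at k=2, so the next step gives (m, d) = (34, 68) again — its k=1 value — and the period has length 2.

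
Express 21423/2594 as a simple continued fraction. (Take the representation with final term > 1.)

21423 = 8*2594 + 671
2594 = 3*671 + 581
671 = 1*581 + 90
581 = 6*90 + 41
90 = 2*41 + 8
41 = 5*8 + 1
8 = 8*1 + 0  (stop)
So 21423/2594 = [8; 3, 1, 6, 2, 5, 8].

[8; 3, 1, 6, 2, 5, 8]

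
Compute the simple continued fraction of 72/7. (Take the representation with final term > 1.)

72 = 10·7 + 2
7 = 3·2 + 1
2 = 2·1 + 0  (stop)
So 72/7 = [10; 3, 2].

[10; 3, 2]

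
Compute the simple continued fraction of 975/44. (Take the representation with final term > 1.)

975 = 22·44 + 7
44 = 6·7 + 2
7 = 3·2 + 1
2 = 2·1 + 0  (stop)
So 975/44 = [22; 6, 3, 2].

[22; 6, 3, 2]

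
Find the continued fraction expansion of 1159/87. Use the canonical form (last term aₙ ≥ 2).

[13; 3, 9, 3]

1159 = 13*87 + 28
87 = 3*28 + 3
28 = 9*3 + 1
3 = 3*1 + 0  (stop)
So 1159/87 = [13; 3, 9, 3].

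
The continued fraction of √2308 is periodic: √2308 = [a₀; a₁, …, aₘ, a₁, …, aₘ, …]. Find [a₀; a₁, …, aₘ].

a₀ = ⌊√2308⌋ = 48.

[48; 24, 96]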